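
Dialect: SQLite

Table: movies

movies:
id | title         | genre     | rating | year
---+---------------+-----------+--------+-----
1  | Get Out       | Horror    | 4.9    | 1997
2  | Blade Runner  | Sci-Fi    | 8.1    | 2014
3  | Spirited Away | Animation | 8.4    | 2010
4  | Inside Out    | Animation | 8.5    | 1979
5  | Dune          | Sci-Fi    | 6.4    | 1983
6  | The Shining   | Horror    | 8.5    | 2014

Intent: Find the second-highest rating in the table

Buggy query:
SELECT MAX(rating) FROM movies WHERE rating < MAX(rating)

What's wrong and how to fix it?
Bug: MAX(rating) on the right of the comparison is an aggregate-in-WHERE error

Fix: Compute the overall MAX in a subquery, then take MAX of rows below it

Corrected query:
SELECT MAX(rating) FROM movies WHERE rating < (SELECT MAX(rating) FROM movies)

Result:
MAX(rating)
-----------
8.4        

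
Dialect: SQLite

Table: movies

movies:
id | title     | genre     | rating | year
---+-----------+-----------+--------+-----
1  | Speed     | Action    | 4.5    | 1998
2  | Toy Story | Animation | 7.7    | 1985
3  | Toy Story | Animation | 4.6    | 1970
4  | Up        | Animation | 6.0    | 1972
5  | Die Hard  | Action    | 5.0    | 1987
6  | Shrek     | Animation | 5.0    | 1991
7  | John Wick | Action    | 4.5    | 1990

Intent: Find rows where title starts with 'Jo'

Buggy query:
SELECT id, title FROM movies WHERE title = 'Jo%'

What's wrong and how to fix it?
Bug: '=' compares the literal string including the % character; pattern matching needs LIKE

Fix: Use LIKE for wildcard pattern matching

Corrected query:
SELECT id, title FROM movies WHERE title LIKE 'Jo%'

Result:
id | title    
---+----------
7  | John Wick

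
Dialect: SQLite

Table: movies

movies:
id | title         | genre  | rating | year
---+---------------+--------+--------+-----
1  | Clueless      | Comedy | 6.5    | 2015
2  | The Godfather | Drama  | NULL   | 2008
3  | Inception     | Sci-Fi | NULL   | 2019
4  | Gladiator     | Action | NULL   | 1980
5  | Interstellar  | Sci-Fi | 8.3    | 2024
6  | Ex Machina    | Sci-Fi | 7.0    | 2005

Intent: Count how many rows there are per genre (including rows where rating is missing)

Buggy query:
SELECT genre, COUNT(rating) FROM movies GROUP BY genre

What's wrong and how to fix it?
Bug: COUNT(rating) skips NULLs, so groups with missing rating are undercounted

Fix: Use COUNT(*) to count all rows regardless of NULL

Corrected query:
SELECT genre, COUNT(*) FROM movies GROUP BY genre

Result:
genre  | COUNT(*)
-------+---------
Action | 1       
Comedy | 1       
Drama  | 1       
Sci-Fi | 3       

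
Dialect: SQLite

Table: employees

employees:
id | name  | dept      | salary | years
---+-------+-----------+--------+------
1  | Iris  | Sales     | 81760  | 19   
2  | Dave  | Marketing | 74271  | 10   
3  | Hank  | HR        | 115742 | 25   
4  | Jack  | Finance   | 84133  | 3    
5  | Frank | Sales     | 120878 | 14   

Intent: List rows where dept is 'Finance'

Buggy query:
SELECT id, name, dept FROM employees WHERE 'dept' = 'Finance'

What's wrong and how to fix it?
Bug: Single quotes denote string literals in SQL; the column name is being compared as a constant string

Fix: Reference the column as dept without single quotes

Corrected query:
SELECT id, name, dept FROM employees WHERE dept = 'Finance'

Result:
id | name | dept   
---+------+--------
4  | Jack | Finance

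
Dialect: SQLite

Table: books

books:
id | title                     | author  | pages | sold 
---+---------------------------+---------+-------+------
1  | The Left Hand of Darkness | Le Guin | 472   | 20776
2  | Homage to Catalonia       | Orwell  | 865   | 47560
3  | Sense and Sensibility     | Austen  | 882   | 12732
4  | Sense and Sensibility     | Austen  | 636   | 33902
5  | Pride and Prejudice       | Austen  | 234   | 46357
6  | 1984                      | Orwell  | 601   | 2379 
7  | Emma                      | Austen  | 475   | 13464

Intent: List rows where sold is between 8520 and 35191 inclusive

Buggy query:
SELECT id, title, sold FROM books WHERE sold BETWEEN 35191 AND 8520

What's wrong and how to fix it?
Bug: The bounds are reversed; BETWEEN a AND b requires a <= b to match anything

Fix: Swap the bounds so the smaller value comes first

Corrected query:
SELECT id, title, sold FROM books WHERE sold BETWEEN 8520 AND 35191

Result:
id | title                     | sold 
---+---------------------------+------
1  | The Left Hand of Darkness | 20776
3  | Sense and Sensibility     | 12732
4  | Sense and Sensibility     | 33902
7  | Emma                      | 13464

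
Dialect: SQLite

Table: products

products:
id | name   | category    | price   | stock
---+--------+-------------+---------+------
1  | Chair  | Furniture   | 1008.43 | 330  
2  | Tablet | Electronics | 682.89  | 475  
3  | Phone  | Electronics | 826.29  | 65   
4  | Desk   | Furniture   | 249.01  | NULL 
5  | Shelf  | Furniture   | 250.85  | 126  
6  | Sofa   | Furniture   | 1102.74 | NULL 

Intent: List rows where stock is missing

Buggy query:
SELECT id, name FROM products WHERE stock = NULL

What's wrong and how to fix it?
Bug: '= NULL' is always unknown in SQL three-valued logic, so no rows match

Fix: Use IS NULL to test for NULL

Corrected query:
SELECT id, name FROM products WHERE stock IS NULL

Result:
id | name
---+-----
4  | Desk
6  | Sofa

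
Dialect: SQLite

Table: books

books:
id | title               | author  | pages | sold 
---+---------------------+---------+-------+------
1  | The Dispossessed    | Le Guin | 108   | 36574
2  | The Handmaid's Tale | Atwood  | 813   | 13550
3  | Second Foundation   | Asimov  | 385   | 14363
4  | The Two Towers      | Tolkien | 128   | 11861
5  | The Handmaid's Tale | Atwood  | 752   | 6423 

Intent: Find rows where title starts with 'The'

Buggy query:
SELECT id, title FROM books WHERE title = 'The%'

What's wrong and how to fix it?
Bug: '=' compares the literal string including the % character; pattern matching needs LIKE

Fix: Use LIKE for wildcard pattern matching

Corrected query:
SELECT id, title FROM books WHERE title LIKE 'The%'

Result:
id | title              
---+--------------------
1  | The Dispossessed   
2  | The Handmaid's Tale
4  | The Two Towers     
5  | The Handmaid's Tale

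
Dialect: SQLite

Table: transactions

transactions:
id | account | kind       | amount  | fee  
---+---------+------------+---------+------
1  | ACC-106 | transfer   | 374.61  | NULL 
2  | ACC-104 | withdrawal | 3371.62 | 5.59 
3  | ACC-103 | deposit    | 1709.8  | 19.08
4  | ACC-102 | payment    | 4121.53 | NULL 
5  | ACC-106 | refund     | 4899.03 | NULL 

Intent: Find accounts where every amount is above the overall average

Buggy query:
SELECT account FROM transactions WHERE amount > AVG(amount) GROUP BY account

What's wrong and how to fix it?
Bug: WHERE evaluates per row before aggregation, so AVG() is unavailable

Fix: Use a subquery for AVG and a HAVING MIN(...) filter so the condition holds for every row in the group

Corrected query:
SELECT account FROM transactions GROUP BY account HAVING MIN(amount) > (SELECT AVG(amount) FROM transactions)

Result:
account
-------
ACC-102
ACC-104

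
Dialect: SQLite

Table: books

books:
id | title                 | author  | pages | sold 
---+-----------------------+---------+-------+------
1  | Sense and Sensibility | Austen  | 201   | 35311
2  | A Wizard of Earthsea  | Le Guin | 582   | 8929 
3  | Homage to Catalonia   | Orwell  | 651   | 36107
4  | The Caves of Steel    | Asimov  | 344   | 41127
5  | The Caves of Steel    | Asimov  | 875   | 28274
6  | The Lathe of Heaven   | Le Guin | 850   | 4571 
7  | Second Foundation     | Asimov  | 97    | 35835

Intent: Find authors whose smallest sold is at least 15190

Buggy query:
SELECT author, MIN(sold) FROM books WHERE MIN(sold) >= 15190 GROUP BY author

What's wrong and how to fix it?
Bug: MIN() in WHERE is a misuse of aggregate

Fix: Use HAVING for the per-group MIN condition

Corrected query:
SELECT author, MIN(sold) FROM books GROUP BY author HAVING MIN(sold) >= 15190

Result:
author | MIN(sold)
-------+----------
Asimov | 28274    
Austen | 35311    
Orwell | 36107    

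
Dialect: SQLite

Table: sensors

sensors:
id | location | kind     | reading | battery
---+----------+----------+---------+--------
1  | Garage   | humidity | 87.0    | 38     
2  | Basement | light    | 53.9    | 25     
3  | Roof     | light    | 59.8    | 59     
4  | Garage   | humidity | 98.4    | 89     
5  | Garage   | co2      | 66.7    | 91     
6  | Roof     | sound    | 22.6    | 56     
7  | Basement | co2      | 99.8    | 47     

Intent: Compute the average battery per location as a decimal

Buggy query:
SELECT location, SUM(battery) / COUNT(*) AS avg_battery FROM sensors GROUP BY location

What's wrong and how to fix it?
Bug: SUM(battery) and COUNT(*) are both integers; the division truncates the fractional part

Fix: Cast one side to REAL so the division keeps the fractional part

Corrected query:
SELECT location, SUM(battery) * 1.0 / COUNT(*) AS avg_battery FROM sensors GROUP BY location

Result:
location | avg_battery
---------+------------
Basement | 36         
Garage   | 72.666667  
Roof     | 57.5       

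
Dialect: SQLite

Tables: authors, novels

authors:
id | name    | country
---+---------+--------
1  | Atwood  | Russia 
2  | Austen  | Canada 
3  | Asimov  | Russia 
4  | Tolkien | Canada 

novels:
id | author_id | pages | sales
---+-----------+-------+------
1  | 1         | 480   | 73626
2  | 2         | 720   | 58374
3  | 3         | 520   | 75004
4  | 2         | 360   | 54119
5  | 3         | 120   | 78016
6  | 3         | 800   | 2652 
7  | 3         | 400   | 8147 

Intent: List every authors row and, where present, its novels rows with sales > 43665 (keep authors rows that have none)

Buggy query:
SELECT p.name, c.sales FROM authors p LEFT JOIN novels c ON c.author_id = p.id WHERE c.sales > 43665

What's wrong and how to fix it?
Bug: A WHERE condition on the right-hand table after LEFT JOIN drops unmatched parents

Fix: Move the right-table condition into the ON clause so unmatched parents are kept

Corrected query:
SELECT p.name, c.sales FROM authors p LEFT JOIN novels c ON c.author_id = p.id AND c.sales > 43665

Result:
name    | sales
--------+------
Atwood  | 73626
Austen  | 54119
Austen  | 58374
Asimov  | 75004
Asimov  | 78016
Tolkien | NULL 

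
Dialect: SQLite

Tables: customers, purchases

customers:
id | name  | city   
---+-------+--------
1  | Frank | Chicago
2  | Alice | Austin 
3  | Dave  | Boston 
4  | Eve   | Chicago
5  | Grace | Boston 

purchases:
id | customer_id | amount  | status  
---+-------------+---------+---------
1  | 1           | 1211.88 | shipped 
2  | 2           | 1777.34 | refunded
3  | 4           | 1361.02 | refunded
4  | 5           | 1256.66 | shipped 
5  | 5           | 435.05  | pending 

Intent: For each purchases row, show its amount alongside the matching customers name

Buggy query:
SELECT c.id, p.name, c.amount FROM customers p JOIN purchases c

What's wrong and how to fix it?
Bug: Missing join condition: each purchases row is matched to all customers rows instead of just its own

Fix: Specify the join condition linking the foreign key to the parent id

Corrected query:
SELECT c.id, p.name, c.amount FROM customers p JOIN purchases c ON c.customer_id = p.id

Result:
id | name  | amount 
---+-------+--------
1  | Frank | 1211.88
2  | Alice | 1777.34
3  | Eve   | 1361.02
4  | Grace | 1256.66
5  | Grace | 435.05 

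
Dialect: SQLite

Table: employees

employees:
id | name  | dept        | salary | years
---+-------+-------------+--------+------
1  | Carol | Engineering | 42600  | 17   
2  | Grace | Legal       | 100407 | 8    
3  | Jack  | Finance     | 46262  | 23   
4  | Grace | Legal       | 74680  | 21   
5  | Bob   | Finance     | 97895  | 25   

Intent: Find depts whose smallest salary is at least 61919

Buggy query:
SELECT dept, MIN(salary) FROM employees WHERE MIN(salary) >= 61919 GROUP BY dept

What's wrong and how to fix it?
Bug: MIN() in WHERE is a misuse of aggregate

Fix: Use HAVING for the per-group MIN condition

Corrected query:
SELECT dept, MIN(salary) FROM employees GROUP BY dept HAVING MIN(salary) >= 61919

Result:
dept  | MIN(salary)
------+------------
Legal | 74680      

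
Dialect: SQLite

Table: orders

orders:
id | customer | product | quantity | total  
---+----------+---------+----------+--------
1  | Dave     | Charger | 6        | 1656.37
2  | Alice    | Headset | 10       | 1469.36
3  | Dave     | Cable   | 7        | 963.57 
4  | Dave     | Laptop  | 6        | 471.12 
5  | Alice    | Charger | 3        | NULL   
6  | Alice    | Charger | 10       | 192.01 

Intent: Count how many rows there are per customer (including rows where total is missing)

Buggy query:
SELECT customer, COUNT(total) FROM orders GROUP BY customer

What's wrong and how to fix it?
Bug: COUNT(total) skips NULLs, so groups with missing total are undercounted

Fix: Use COUNT(*) to count all rows regardless of NULL

Corrected query:
SELECT customer, COUNT(*) FROM orders GROUP BY customer

Result:
customer | COUNT(*)
---------+---------
Alice    | 3       
Dave     | 3       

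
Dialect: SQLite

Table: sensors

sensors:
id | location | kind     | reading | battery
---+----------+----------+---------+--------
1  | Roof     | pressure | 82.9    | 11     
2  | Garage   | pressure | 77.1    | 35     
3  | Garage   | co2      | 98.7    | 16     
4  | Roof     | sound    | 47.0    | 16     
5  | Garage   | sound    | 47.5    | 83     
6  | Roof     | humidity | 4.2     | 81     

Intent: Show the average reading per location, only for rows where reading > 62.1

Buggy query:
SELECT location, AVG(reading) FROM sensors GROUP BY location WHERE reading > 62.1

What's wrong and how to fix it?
Bug: Row-level WHERE must come before GROUP BY in the clause order

Fix: Place WHERE between FROM and GROUP BY

Corrected query:
SELECT location, AVG(reading) FROM sensors WHERE reading > 62.1 GROUP BY location

Result:
location | AVG(reading)
---------+-------------
Garage   | 87.9        
Roof     | 82.9        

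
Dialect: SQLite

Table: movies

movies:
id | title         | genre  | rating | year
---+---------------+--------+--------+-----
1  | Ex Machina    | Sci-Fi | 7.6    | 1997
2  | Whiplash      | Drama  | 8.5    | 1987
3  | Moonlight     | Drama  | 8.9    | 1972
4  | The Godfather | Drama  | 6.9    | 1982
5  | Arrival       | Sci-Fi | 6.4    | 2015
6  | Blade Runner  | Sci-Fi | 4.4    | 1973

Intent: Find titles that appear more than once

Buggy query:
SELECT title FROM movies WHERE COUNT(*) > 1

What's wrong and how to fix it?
Bug: COUNT(*) is an aggregate and cannot be used in WHERE

Fix: Group first, then use HAVING for the count condition

Corrected query:
SELECT title FROM movies GROUP BY title HAVING COUNT(*) > 1

Result:
(no rows)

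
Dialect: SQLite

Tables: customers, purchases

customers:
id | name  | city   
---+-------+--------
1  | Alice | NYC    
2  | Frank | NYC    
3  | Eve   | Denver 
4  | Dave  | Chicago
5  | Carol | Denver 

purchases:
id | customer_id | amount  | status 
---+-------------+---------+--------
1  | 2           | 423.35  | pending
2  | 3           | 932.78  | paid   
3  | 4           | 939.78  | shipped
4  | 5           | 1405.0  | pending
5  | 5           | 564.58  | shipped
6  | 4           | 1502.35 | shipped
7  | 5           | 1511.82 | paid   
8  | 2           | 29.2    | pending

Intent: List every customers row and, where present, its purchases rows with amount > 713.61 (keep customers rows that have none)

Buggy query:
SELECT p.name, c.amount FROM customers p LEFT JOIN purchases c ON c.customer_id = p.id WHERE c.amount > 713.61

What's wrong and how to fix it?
Bug: A WHERE condition on the right-hand table after LEFT JOIN drops unmatched parents

Fix: Move the right-table condition into the ON clause so unmatched parents are kept

Corrected query:
SELECT p.name, c.amount FROM customers p LEFT JOIN purchases c ON c.customer_id = p.id AND c.amount > 713.61

Result:
name  | amount 
------+--------
Alice | NULL   
Frank | NULL   
Eve   | 932.78 
Dave  | 939.78 
Dave  | 1502.35
Carol | 1405   
Carol | 1511.82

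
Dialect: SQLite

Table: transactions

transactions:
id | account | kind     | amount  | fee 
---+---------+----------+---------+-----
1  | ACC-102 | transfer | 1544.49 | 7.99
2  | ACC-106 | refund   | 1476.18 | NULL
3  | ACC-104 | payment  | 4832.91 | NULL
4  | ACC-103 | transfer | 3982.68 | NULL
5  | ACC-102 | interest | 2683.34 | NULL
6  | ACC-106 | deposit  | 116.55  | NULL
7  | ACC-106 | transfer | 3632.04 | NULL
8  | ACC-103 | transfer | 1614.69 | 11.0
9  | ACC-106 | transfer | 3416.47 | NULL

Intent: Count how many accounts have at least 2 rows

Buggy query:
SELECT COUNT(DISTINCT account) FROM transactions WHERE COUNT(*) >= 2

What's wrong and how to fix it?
Bug: COUNT(*) cannot appear in WHERE; the per-group count doesn't exist yet

Fix: Use a subquery that GROUPs and filters with HAVING, then count its rows

Corrected query:
SELECT COUNT(*) FROM (SELECT account FROM transactions GROUP BY account HAVING COUNT(*) >= 2)

Result:
COUNT(*)
--------
3       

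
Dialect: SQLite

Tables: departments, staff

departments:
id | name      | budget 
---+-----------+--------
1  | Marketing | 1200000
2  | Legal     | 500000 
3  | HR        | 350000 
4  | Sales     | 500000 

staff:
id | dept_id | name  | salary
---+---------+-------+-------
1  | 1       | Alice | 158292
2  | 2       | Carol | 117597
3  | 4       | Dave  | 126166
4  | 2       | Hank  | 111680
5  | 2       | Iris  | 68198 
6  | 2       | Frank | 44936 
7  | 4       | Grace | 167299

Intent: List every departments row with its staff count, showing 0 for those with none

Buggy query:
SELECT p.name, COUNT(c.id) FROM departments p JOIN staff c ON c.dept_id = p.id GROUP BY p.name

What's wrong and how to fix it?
Bug: An inner join excludes parents with zero children

Fix: Use LEFT JOIN so parents without children still appear (COUNT(c.id) gives 0)

Corrected query:
SELECT p.name, COUNT(c.id) FROM departments p LEFT JOIN staff c ON c.dept_id = p.id GROUP BY p.name

Result:
name      | COUNT(c.id)
----------+------------
HR        | 0          
Legal     | 4          
Marketing | 1          
Sales     | 2          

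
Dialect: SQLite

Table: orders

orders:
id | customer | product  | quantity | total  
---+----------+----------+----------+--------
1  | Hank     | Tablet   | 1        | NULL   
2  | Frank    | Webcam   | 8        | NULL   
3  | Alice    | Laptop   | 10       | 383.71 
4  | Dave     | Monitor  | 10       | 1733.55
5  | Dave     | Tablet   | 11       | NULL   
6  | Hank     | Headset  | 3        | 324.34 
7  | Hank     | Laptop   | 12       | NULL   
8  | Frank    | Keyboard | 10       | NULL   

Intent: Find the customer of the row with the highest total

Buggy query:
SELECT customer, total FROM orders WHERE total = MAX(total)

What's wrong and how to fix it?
Bug: MAX(total) is an aggregate and cannot be used directly in WHERE

Fix: Use a subquery: WHERE total = (SELECT MAX(total) FROM orders)

Corrected query:
SELECT customer, total FROM orders WHERE total = (SELECT MAX(total) FROM orders)

Result:
customer | total  
---------+--------
Dave     | 1733.55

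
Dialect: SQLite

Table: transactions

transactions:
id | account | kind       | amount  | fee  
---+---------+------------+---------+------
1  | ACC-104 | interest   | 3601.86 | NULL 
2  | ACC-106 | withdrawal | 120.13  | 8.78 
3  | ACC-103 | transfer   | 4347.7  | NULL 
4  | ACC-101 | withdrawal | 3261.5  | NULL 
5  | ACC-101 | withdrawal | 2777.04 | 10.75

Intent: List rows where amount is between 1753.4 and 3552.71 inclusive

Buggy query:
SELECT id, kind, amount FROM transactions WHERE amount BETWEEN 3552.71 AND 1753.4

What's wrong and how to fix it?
Bug: BETWEEN expects the lower bound first; with 3552.71 AND 1753.4 the range is empty

Fix: Swap the bounds so the smaller value comes first

Corrected query:
SELECT id, kind, amount FROM transactions WHERE amount BETWEEN 1753.4 AND 3552.71

Result:
id | kind       | amount 
---+------------+--------
4  | withdrawal | 3261.5 
5  | withdrawal | 2777.04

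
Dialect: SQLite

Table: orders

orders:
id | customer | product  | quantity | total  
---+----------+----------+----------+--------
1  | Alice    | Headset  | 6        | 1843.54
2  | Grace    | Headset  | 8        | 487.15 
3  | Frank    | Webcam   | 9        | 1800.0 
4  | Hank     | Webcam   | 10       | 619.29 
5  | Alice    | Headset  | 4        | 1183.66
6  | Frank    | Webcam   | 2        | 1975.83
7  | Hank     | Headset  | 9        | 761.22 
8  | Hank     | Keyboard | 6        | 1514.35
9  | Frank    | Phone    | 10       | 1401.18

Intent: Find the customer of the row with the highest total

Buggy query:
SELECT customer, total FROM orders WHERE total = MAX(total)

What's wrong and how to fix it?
Bug: MAX(total) is an aggregate and cannot be used directly in WHERE

Fix: Use a subquery: WHERE total = (SELECT MAX(total) FROM orders)

Corrected query:
SELECT customer, total FROM orders WHERE total = (SELECT MAX(total) FROM orders)

Result:
customer | total  
---------+--------
Frank    | 1975.83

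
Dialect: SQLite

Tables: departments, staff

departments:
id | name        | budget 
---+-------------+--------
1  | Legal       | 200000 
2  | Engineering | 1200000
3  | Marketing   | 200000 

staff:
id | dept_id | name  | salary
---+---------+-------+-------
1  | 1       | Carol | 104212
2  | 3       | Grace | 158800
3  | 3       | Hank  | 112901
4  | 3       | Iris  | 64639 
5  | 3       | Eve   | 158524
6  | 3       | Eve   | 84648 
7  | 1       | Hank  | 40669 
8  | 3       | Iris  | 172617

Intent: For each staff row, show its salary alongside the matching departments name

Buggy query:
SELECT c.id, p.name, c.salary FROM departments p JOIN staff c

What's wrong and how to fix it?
Bug: JOIN with no ON clause produces a cartesian product; every staff row pairs with every departments row

Fix: Add ON c.dept_id = p.id to the JOIN

Corrected query:
SELECT c.id, p.name, c.salary FROM departments p JOIN staff c ON c.dept_id = p.id

Result:
id | name      | salary
---+-----------+-------
1  | Legal     | 104212
2  | Marketing | 158800
3  | Marketing | 112901
4  | Marketing | 64639 
5  | Marketing | 158524
6  | Marketing | 84648 
7  | Legal     | 40669 
8  | Marketing | 172617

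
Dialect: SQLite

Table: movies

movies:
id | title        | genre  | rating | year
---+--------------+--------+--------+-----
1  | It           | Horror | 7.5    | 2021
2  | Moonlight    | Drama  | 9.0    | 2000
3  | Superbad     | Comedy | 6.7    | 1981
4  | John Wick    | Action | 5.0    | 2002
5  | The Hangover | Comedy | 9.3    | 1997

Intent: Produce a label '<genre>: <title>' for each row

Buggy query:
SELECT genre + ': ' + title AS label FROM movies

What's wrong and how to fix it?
Bug: SQLite uses || for string concatenation; + coerces text to numbers (yielding 0)

Fix: Replace + with || to concatenate text

Corrected query:
SELECT genre || ': ' || title AS label FROM movies

Result:
label               
--------------------
Horror: It          
Drama: Moonlight    
Comedy: Superbad    
Action: John Wick   
Comedy: The Hangover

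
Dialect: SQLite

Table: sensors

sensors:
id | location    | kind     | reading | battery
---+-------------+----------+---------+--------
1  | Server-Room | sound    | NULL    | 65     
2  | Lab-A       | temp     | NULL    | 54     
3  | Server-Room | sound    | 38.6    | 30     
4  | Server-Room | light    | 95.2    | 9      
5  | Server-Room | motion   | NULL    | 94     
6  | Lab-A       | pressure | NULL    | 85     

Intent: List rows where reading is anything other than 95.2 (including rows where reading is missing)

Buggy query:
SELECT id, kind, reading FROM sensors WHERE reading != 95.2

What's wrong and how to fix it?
Bug: Inequality against NULL is unknown, not true; rows with NULL are dropped

Fix: Add an explicit OR reading IS NULL to include the missing-value rows

Corrected query:
SELECT id, kind, reading FROM sensors WHERE reading != 95.2 OR reading IS NULL

Result:
id | kind     | reading
---+----------+--------
1  | sound    | NULL   
2  | temp     | NULL   
3  | sound    | 38.6   
5  | motion   | NULL   
6  | pressure | NULL   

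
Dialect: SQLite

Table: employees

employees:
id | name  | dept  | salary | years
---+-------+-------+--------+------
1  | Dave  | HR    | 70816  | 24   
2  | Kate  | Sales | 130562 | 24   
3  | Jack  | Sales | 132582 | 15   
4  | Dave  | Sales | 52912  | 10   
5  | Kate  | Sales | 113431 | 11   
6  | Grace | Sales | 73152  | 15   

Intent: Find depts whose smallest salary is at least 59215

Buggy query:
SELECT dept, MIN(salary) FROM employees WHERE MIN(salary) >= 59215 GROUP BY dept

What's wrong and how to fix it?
Bug: MIN() in WHERE is a misuse of aggregate

Fix: Replace WHERE with HAVING after the GROUP BY

Corrected query:
SELECT dept, MIN(salary) FROM employees GROUP BY dept HAVING MIN(salary) >= 59215

Result:
dept | MIN(salary)
-----+------------
HR   | 70816      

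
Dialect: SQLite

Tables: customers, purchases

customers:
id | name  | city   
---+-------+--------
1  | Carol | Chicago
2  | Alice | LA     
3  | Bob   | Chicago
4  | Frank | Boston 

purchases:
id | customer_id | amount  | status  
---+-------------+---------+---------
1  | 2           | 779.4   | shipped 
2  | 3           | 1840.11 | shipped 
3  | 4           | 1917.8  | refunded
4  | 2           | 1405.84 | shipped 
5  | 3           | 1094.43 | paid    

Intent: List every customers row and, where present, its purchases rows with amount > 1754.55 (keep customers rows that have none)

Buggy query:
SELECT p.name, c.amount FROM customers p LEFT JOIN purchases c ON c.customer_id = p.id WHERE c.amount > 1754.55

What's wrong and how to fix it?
Bug: Filtering c.amount in WHERE discards the NULL rows produced by LEFT JOIN, turning it into an inner join

Fix: Move the right-table condition into the ON clause so unmatched parents are kept

Corrected query:
SELECT p.name, c.amount FROM customers p LEFT JOIN purchases c ON c.customer_id = p.id AND c.amount > 1754.55

Result:
name  | amount 
------+--------
Carol | NULL   
Alice | NULL   
Bob   | 1840.11
Frank | 1917.8 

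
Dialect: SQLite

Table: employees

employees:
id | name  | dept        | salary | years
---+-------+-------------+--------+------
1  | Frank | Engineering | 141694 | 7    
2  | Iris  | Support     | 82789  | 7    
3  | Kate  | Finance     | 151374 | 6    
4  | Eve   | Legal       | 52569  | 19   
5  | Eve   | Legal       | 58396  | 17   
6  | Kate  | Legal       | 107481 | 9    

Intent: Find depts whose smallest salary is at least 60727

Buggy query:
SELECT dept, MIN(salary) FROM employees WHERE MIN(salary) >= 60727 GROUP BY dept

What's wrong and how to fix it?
Bug: MIN() in WHERE is a misuse of aggregate

Fix: Replace WHERE with HAVING after the GROUP BY

Corrected query:
SELECT dept, MIN(salary) FROM employees GROUP BY dept HAVING MIN(salary) >= 60727

Result:
dept        | MIN(salary)
------------+------------
Engineering | 141694     
Finance     | 151374     
Support     | 82789      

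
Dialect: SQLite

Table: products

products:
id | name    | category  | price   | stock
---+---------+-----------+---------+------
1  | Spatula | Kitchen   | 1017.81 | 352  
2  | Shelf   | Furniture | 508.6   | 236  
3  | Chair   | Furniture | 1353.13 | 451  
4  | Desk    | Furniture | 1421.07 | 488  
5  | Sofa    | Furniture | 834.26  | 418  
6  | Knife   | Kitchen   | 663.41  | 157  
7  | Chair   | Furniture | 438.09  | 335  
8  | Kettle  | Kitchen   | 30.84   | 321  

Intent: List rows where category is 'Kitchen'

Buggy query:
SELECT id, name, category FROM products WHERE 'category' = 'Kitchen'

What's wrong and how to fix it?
Bug: Single quotes denote string literals in SQL; the column name is being compared as a constant string

Fix: Remove the quotes around the column name (or use double quotes for an identifier)

Corrected query:
SELECT id, name, category FROM products WHERE category = 'Kitchen'

Result:
id | name    | category
---+---------+---------
1  | Spatula | Kitchen 
6  | Knife   | Kitchen 
8  | Kettle  | Kitchen 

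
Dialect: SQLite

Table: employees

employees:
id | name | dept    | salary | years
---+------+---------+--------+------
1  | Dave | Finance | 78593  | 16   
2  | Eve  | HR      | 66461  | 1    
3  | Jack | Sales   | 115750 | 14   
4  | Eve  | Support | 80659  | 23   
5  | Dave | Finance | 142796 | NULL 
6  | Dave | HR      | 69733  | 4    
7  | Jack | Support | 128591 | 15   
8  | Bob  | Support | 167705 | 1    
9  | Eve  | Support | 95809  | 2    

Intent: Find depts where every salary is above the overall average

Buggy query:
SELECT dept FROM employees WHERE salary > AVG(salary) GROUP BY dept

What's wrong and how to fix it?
Bug: AVG() is an aggregate; it can't sit directly in WHERE

Fix: Use a subquery for AVG and a HAVING MIN(...) filter so the condition holds for every row in the group

Corrected query:
SELECT dept FROM employees GROUP BY dept HAVING MIN(salary) > (SELECT AVG(salary) FROM employees)

Result:
dept 
-----
Sales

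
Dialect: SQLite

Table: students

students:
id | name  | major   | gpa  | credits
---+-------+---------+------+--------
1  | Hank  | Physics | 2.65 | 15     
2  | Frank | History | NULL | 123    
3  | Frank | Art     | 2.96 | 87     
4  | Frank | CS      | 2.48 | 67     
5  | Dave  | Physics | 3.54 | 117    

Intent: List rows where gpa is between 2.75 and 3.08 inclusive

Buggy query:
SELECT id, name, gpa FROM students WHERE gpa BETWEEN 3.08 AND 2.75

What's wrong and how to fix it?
Bug: BETWEEN expects the lower bound first; with 3.08 AND 2.75 the range is empty

Fix: Swap the bounds so the smaller value comes first

Corrected query:
SELECT id, name, gpa FROM students WHERE gpa BETWEEN 2.75 AND 3.08

Result:
id | name  | gpa 
---+-------+-----
3  | Frank | 2.96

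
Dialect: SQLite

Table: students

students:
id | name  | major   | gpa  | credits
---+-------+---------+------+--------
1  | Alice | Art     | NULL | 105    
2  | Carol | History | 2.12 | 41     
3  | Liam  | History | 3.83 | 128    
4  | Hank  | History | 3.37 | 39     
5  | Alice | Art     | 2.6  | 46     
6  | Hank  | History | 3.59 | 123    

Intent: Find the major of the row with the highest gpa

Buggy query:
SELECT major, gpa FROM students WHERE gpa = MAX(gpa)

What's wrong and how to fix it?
Bug: MAX(gpa) is an aggregate and cannot be used directly in WHERE

Fix: Use a subquery: WHERE gpa = (SELECT MAX(gpa) FROM students)

Corrected query:
SELECT major, gpa FROM students WHERE gpa = (SELECT MAX(gpa) FROM students)

Result:
major   | gpa 
--------+-----
History | 3.83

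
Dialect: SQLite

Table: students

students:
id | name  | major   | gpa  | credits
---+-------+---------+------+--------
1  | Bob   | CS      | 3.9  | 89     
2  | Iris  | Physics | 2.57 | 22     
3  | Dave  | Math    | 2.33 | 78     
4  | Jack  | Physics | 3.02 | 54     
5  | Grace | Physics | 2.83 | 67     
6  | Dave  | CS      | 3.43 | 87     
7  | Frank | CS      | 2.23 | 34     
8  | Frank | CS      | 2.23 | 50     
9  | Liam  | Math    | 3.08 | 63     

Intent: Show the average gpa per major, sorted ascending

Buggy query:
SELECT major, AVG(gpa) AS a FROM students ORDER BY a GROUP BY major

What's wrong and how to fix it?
Bug: GROUP BY must precede ORDER BY

Fix: Reorder: SELECT … FROM … GROUP BY … ORDER BY …

Corrected query:
SELECT major, AVG(gpa) AS a FROM students GROUP BY major ORDER BY a

Result:
major   | a       
--------+---------
Math    | 2.705   
Physics | 2.806667
CS      | 2.9475  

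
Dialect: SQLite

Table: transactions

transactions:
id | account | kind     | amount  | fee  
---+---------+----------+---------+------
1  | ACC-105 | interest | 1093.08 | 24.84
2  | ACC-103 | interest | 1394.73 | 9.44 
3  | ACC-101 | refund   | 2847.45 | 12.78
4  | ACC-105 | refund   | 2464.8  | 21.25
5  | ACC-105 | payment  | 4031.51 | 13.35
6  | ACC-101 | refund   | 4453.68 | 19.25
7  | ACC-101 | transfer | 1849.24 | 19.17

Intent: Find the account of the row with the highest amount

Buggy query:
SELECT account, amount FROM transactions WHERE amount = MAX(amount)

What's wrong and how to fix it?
Bug: WHERE is evaluated per row; an aggregate over the whole table isn't defined there

Fix: Use a subquery: WHERE amount = (SELECT MAX(amount) FROM transactions)

Corrected query:
SELECT account, amount FROM transactions WHERE amount = (SELECT MAX(amount) FROM transactions)

Result:
account | amount 
--------+--------
ACC-101 | 4453.68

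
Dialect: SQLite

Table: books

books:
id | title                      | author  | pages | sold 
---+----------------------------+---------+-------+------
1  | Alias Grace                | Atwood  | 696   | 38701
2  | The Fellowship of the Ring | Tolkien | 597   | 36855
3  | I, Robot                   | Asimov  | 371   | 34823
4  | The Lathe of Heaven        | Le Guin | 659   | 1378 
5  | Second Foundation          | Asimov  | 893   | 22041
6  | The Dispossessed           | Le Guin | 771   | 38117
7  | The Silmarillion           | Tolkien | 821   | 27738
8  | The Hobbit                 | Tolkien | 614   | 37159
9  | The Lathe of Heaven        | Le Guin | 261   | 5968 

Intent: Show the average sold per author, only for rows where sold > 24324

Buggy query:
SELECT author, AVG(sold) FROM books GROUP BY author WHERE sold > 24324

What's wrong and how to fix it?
Bug: WHERE cannot follow GROUP BY

Fix: Move the WHERE clause before GROUP BY

Corrected query:
SELECT author, AVG(sold) FROM books WHERE sold > 24324 GROUP BY author

Result:
author  | AVG(sold)   
--------+-------------
Asimov  | 34823       
Atwood  | 38701       
Le Guin | 38117       
Tolkien | 33917.333333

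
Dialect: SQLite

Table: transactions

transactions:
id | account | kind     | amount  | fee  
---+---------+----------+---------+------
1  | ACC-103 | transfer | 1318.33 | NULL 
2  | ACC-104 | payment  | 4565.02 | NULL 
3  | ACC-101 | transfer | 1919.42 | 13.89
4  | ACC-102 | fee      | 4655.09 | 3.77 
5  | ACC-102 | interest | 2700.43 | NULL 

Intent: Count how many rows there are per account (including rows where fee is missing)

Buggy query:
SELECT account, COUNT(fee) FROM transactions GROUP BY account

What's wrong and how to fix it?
Bug: COUNT(column) counts non-NULL values only; rows with NULL fee aren't counted

Fix: Use COUNT(*) to count all rows regardless of NULL

Corrected query:
SELECT account, COUNT(*) FROM transactions GROUP BY account

Result:
account | COUNT(*)
--------+---------
ACC-101 | 1       
ACC-102 | 2       
ACC-103 | 1       
ACC-104 | 1       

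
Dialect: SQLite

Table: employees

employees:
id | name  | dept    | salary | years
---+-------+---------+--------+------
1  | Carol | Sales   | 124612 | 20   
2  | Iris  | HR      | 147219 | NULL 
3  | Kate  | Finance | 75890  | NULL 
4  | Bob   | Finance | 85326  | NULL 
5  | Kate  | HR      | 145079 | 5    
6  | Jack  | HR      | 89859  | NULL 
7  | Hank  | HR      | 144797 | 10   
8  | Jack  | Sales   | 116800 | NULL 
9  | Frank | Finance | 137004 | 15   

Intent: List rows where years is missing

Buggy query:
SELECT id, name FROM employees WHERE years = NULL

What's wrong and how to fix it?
Bug: '= NULL' is always unknown in SQL three-valued logic, so no rows match

Fix: Replace '= NULL' with 'IS NULL'

Corrected query:
SELECT id, name FROM employees WHERE years IS NULL

Result:
id | name
---+-----
2  | Iris
3  | Kate
4  | Bob 
6  | Jack
8  | Jack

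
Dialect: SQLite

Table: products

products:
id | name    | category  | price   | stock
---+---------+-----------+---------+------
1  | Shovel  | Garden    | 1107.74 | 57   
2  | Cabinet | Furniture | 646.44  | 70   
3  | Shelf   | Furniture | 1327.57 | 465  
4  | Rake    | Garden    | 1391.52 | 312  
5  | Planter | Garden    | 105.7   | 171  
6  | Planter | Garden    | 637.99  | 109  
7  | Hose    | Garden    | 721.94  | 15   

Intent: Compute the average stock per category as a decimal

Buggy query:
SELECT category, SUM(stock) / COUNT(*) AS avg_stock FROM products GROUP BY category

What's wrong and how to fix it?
Bug: SUM(stock) and COUNT(*) are both integers; the division truncates the fractional part

Fix: Multiply by 1.0 (or CAST to REAL) to force floating-point division

Corrected query:
SELECT category, SUM(stock) * 1.0 / COUNT(*) AS avg_stock FROM products GROUP BY category

Result:
category  | avg_stock
----------+----------
Furniture | 267.5    
Garden    | 132.8    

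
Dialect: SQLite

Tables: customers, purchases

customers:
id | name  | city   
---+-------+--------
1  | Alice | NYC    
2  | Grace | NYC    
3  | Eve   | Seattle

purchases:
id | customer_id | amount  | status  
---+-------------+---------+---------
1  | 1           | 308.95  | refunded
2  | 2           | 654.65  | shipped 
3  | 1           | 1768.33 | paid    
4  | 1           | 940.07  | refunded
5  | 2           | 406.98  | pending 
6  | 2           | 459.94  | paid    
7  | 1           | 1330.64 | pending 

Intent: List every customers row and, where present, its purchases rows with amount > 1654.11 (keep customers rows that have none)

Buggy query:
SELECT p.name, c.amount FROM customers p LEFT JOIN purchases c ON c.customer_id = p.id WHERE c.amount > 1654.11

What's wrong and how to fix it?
Bug: A WHERE condition on the right-hand table after LEFT JOIN drops unmatched parents

Fix: Move the right-table condition into the ON clause so unmatched parents are kept

Corrected query:
SELECT p.name, c.amount FROM customers p LEFT JOIN purchases c ON c.customer_id = p.id AND c.amount > 1654.11

Result:
name  | amount 
------+--------
Alice | 1768.33
Grace | NULL   
Eve   | NULL   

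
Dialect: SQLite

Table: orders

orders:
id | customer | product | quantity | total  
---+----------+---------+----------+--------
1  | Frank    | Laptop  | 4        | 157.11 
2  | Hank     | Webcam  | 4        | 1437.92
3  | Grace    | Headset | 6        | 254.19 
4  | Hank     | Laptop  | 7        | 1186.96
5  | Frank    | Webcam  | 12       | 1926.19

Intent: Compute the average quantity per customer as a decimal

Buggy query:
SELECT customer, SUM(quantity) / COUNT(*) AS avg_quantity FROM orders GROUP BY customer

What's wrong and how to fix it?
Bug: Both operands are integers, so '/' performs integer division and truncates

Fix: Cast one side to REAL so the division keeps the fractional part

Corrected query:
SELECT customer, SUM(quantity) * 1.0 / COUNT(*) AS avg_quantity FROM orders GROUP BY customer

Result:
customer | avg_quantity
---------+-------------
Frank    | 8           
Grace    | 6           
Hank     | 5.5         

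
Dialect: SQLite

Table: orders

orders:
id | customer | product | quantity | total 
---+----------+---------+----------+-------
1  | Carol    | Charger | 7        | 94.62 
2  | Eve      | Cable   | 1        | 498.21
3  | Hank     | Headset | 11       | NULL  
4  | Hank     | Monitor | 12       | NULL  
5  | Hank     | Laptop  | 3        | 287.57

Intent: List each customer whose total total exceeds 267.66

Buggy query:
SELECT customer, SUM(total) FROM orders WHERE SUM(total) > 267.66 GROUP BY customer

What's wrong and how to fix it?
Bug: WHERE runs before GROUP BY, so aggregates aren't available there

Fix: Move the aggregate condition to a HAVING clause

Corrected query:
SELECT customer, SUM(total) FROM orders GROUP BY customer HAVING SUM(total) > 267.66

Result:
customer | SUM(total)
---------+-----------
Eve      | 498.21    
Hank     | 287.57    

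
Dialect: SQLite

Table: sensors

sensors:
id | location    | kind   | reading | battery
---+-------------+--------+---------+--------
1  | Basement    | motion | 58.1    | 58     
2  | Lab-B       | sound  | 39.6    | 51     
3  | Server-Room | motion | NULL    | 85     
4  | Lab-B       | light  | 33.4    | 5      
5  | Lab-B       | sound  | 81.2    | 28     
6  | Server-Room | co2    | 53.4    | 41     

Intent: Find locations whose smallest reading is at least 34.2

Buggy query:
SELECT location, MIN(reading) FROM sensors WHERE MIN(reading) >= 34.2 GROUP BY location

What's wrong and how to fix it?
Bug: MIN() in WHERE is a misuse of aggregate

Fix: Use HAVING for the per-group MIN condition

Corrected query:
SELECT location, MIN(reading) FROM sensors GROUP BY location HAVING MIN(reading) >= 34.2

Result:
location    | MIN(reading)
------------+-------------
Basement    | 58.1        
Server-Room | 53.4        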